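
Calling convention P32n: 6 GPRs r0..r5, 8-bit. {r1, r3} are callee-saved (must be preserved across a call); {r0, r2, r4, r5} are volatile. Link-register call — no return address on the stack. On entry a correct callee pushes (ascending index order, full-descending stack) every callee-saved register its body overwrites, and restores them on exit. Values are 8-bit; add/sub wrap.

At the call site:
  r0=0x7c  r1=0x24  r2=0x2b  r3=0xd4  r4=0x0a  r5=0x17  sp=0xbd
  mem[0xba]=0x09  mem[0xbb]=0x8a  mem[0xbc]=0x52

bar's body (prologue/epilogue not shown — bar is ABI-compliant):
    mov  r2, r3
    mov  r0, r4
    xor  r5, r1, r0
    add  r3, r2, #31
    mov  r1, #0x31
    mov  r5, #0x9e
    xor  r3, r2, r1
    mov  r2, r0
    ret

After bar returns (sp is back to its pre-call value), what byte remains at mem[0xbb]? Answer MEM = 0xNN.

MEM = 0xd4

prologue: push r1 -> mem[0xbc]=0x24, sp=0xbc
prologue: push r3 -> mem[0xbb]=0xd4, sp=0xbb
body[0] mov  r2, r3 -> r2=0xd4
body[1] mov  r0, r4 -> r0=0x0a
body[2] xor  r5, r1, r0 -> r5=0x2e
body[3] add  r3, r2, #31 -> r3=0xf3
body[4] mov  r1, #0x31 -> r1=0x31
body[5] mov  r5, #0x9e -> r5=0x9e
body[6] xor  r3, r2, r1 -> r3=0xe5
body[7] mov  r2, r0 -> r2=0x0a
epilogue: pop r3=0xd4, sp=0xbc
epilogue: pop r1=0x24, sp=0xbd
prologue pushed ['r1', 'r3'] at ['0xbc', '0xbb']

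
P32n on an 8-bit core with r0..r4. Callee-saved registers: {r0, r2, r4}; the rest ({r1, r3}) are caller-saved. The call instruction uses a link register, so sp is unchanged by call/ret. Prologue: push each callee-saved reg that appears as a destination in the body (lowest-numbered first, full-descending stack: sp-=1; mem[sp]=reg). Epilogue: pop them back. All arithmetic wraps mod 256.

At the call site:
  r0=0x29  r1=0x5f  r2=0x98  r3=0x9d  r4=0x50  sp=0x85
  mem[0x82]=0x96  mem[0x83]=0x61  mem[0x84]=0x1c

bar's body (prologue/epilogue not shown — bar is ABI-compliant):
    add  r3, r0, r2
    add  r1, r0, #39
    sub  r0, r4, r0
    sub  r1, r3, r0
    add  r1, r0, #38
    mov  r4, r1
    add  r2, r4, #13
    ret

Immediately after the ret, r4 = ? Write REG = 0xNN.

REG = 0x50

prologue: push r0 -> mem[0x84]=0x29, sp=0x84
prologue: push r2 -> mem[0x83]=0x98, sp=0x83
prologue: push r4 -> mem[0x82]=0x50, sp=0x82
body[0] add  r3, r0, r2 -> r3=0xc1
body[1] add  r1, r0, #39 -> r1=0x50
body[2] sub  r0, r4, r0 -> r0=0x27
body[3] sub  r1, r3, r0 -> r1=0x9a
body[4] add  r1, r0, #38 -> r1=0x4d
body[5] mov  r4, r1 -> r4=0x4d
body[6] add  r2, r4, #13 -> r2=0x5a
epilogue: pop r4=0x50, sp=0x83
epilogue: pop r2=0x98, sp=0x84
epilogue: pop r0=0x29, sp=0x85
r4 is callee-saved -> restored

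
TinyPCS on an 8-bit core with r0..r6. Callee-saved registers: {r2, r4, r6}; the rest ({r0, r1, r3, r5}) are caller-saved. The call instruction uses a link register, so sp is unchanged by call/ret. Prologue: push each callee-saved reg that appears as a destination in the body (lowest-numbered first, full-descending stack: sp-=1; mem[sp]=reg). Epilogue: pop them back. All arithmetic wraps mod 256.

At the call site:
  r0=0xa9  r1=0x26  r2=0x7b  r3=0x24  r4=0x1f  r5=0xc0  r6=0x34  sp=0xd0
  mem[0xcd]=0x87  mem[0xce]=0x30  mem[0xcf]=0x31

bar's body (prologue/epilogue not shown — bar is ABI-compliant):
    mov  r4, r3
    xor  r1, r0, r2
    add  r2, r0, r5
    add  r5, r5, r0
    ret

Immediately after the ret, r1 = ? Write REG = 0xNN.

REG = 0xd2

prologue: push r2 → mem[0xcf]=0x7b, sp=0xcf
prologue: push r4 → mem[0xce]=0x1f, sp=0xce
body[0] mov  r4, r3 → r4=0x24
body[1] xor  r1, r0, r2 → r1=0xd2
body[2] add  r2, r0, r5 → r2=0x69
body[3] add  r5, r5, r0 → r5=0x69
epilogue: pop r4=0x1f, sp=0xcf
epilogue: pop r2=0x7b, sp=0xd0
r1 is caller-saved → body value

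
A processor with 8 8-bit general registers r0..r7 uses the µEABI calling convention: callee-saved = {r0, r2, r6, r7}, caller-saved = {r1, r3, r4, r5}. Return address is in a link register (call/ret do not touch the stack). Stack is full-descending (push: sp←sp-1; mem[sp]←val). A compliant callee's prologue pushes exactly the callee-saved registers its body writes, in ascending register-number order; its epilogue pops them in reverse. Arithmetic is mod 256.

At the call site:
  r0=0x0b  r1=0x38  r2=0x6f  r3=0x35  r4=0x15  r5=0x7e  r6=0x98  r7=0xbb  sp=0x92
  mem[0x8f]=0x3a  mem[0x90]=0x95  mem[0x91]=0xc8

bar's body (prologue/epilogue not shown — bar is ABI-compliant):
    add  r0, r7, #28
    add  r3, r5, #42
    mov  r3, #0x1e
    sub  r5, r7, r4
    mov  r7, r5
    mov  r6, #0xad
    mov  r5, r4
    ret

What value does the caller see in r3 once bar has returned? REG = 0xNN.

REG = 0x1e

prologue: push r0 → mem[0x91]=0x0b, sp=0x91
prologue: push r6 → mem[0x90]=0x98, sp=0x90
prologue: push r7 → mem[0x8f]=0xbb, sp=0x8f
body[0] add  r0, r7, #28 → r0=0xd7
body[1] add  r3, r5, #42 → r3=0xa8
body[2] mov  r3, #0x1e → r3=0x1e
body[3] sub  r5, r7, r4 → r5=0xa6
body[4] mov  r7, r5 → r7=0xa6
body[5] mov  r6, #0xad → r6=0xad
body[6] mov  r5, r4 → r5=0x15
epilogue: pop r7=0xbb, sp=0x90
epilogue: pop r6=0x98, sp=0x91
epilogue: pop r0=0x0b, sp=0x92
r3 is caller-saved → body value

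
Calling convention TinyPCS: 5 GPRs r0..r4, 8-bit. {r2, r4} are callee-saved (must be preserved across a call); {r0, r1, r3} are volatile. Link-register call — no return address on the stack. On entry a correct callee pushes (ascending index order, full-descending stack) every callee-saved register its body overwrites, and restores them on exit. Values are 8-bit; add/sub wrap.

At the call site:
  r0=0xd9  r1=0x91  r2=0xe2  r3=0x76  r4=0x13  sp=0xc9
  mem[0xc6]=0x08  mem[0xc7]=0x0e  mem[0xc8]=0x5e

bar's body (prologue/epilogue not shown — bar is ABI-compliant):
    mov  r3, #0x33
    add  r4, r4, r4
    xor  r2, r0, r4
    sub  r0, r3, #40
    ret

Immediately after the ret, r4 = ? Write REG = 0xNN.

REG = 0x13

prologue: push r2 → mem[0xc8]=0xe2, sp=0xc8
prologue: push r4 → mem[0xc7]=0x13, sp=0xc7
body[0] mov  r3, #0x33 → r3=0x33
body[1] add  r4, r4, r4 → r4=0x26
body[2] xor  r2, r0, r4 → r2=0xff
body[3] sub  r0, r3, #40 → r0=0x0b
epilogue: pop r4=0x13, sp=0xc8
epilogue: pop r2=0xe2, sp=0xc9
r4 is callee-saved → restored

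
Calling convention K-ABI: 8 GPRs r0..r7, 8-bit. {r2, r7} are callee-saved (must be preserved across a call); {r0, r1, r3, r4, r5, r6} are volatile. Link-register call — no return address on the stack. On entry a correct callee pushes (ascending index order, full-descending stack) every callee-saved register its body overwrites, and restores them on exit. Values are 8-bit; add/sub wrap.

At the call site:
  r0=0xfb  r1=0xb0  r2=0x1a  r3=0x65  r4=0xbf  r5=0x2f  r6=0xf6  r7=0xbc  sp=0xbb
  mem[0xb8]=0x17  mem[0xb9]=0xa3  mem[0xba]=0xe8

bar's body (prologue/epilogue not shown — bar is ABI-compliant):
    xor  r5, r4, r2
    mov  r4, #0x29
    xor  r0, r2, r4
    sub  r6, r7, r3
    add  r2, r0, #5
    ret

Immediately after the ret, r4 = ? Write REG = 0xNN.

REG = 0x29

prologue: push r2 → mem[0xba]=0x1a, sp=0xba
body[0] xor  r5, r4, r2 → r5=0xa5
body[1] mov  r4, #0x29 → r4=0x29
body[2] xor  r0, r2, r4 → r0=0x33
body[3] sub  r6, r7, r3 → r6=0x57
body[4] add  r2, r0, #5 → r2=0x38
epilogue: pop r2=0x1a, sp=0xbb
r4 is caller-saved → body value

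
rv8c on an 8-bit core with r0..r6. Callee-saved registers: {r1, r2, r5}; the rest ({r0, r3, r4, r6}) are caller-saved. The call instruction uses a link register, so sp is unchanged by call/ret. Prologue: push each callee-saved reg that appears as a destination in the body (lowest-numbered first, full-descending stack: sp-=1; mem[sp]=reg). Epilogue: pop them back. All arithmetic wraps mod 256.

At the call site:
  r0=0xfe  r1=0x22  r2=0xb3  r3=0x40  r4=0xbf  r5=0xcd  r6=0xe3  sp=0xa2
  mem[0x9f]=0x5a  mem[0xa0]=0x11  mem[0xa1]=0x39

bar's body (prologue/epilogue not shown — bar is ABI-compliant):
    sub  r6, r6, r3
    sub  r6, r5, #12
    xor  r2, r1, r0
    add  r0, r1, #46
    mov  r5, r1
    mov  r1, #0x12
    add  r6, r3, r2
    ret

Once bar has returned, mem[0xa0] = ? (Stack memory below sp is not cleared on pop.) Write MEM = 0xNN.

prologue: push r1 -> mem[0xa1]=0x22, sp=0xa1
prologue: push r2 -> mem[0xa0]=0xb3, sp=0xa0
prologue: push r5 -> mem[0x9f]=0xcd, sp=0x9f
body[0] sub  r6, r6, r3 -> r6=0xa3
body[1] sub  r6, r5, #12 -> r6=0xc1
body[2] xor  r2, r1, r0 -> r2=0xdc
body[3] add  r0, r1, #46 -> r0=0x50
body[4] mov  r5, r1 -> r5=0x22
body[5] mov  r1, #0x12 -> r1=0x12
body[6] add  r6, r3, r2 -> r6=0x1c
epilogue: pop r5=0xcd, sp=0xa0
epilogue: pop r2=0xb3, sp=0xa1
epilogue: pop r1=0x22, sp=0xa2
prologue pushed ['r1', 'r2', 'r5'] at ['0xa1', '0xa0', '0x9f']

MEM = 0xb3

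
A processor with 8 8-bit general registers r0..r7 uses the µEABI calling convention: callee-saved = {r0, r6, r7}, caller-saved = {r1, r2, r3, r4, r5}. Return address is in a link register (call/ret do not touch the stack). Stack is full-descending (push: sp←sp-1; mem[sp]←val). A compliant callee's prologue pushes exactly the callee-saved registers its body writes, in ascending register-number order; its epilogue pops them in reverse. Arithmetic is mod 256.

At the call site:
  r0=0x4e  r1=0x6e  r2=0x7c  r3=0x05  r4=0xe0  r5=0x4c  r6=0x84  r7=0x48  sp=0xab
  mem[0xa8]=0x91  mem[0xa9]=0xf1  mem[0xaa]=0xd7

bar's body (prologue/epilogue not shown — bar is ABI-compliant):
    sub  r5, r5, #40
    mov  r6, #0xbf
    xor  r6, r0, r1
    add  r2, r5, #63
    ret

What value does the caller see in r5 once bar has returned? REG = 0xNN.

REG = 0x24

prologue: push r6 → mem[0xaa]=0x84, sp=0xaa
body[0] sub  r5, r5, #40 → r5=0x24
body[1] mov  r6, #0xbf → r6=0xbf
body[2] xor  r6, r0, r1 → r6=0x20
body[3] add  r2, r5, #63 → r2=0x63
epilogue: pop r6=0x84, sp=0xab
r5 is caller-saved → body value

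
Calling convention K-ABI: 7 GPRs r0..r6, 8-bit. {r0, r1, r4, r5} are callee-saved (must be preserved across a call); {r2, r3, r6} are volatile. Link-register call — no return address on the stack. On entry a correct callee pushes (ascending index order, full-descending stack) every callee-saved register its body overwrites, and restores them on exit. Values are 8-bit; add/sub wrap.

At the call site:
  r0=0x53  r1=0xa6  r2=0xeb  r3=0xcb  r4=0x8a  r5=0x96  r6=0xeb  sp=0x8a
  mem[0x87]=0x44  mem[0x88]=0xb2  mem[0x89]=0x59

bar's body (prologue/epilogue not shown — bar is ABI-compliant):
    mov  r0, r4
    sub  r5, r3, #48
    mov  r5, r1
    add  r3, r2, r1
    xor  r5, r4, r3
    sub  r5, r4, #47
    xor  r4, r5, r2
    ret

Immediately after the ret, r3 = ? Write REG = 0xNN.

prologue: push r0 → mem[0x89]=0x53, sp=0x89
prologue: push r4 → mem[0x88]=0x8a, sp=0x88
prologue: push r5 → mem[0x87]=0x96, sp=0x87
body[0] mov  r0, r4 → r0=0x8a
body[1] sub  r5, r3, #48 → r5=0x9b
body[2] mov  r5, r1 → r5=0xa6
body[3] add  r3, r2, r1 → r3=0x91
body[4] xor  r5, r4, r3 → r5=0x1b
body[5] sub  r5, r4, #47 → r5=0x5b
body[6] xor  r4, r5, r2 → r4=0xb0
epilogue: pop r5=0x96, sp=0x88
epilogue: pop r4=0x8a, sp=0x89
epilogue: pop r0=0x53, sp=0x8a
r3 is caller-saved → body value

REG = 0x91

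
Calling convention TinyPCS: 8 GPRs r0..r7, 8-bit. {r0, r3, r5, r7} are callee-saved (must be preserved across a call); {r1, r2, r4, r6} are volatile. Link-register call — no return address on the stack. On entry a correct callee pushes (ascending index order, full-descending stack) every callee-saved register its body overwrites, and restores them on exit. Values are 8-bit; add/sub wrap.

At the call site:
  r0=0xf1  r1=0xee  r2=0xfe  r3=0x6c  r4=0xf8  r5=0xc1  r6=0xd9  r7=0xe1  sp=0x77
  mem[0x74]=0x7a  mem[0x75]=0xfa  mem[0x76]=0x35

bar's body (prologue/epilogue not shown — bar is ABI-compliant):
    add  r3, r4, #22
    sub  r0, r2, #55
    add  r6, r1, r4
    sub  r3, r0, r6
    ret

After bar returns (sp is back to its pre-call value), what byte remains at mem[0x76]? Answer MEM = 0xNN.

MEM = 0xf1

prologue: push r0 → mem[0x76]=0xf1, sp=0x76
prologue: push r3 → mem[0x75]=0x6c, sp=0x75
body[0] add  r3, r4, #22 → r3=0x0e
body[1] sub  r0, r2, #55 → r0=0xc7
body[2] add  r6, r1, r4 → r6=0xe6
body[3] sub  r3, r0, r6 → r3=0xe1
epilogue: pop r3=0x6c, sp=0x76
epilogue: pop r0=0xf1, sp=0x77
prologue pushed ['r0', 'r3'] at ['0x76', '0x75']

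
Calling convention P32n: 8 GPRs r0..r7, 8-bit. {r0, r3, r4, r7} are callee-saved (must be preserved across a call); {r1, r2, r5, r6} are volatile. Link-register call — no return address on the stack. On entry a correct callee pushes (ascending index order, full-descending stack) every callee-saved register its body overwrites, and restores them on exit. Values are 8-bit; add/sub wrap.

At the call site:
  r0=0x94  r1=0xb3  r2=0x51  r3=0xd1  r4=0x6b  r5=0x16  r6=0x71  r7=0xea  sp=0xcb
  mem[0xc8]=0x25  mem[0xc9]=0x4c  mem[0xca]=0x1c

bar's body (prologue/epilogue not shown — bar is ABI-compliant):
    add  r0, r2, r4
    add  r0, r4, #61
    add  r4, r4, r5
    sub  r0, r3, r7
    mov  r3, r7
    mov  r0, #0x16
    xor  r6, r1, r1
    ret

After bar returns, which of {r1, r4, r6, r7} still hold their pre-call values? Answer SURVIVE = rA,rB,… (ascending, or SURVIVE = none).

SURVIVE = r1,r4,r7

prologue: push r0 → mem[0xca]=0x94, sp=0xca
prologue: push r3 → mem[0xc9]=0xd1, sp=0xc9
prologue: push r4 → mem[0xc8]=0x6b, sp=0xc8
body[0] add  r0, r2, r4 → r0=0xbc
body[1] add  r0, r4, #61 → r0=0xa8
body[2] add  r4, r4, r5 → r4=0x81
body[3] sub  r0, r3, r7 → r0=0xe7
body[4] mov  r3, r7 → r3=0xea
body[5] mov  r0, #0x16 → r0=0x16
body[6] xor  r6, r1, r1 → r6=0x00
epilogue: pop r4=0x6b, sp=0xc9
epilogue: pop r3=0xd1, sp=0xca
epilogue: pop r0=0x94, sp=0xcb
r1: caller-saved, written=False
r4: callee-saved, written=True
r6: caller-saved, written=True
r7: callee-saved, written=False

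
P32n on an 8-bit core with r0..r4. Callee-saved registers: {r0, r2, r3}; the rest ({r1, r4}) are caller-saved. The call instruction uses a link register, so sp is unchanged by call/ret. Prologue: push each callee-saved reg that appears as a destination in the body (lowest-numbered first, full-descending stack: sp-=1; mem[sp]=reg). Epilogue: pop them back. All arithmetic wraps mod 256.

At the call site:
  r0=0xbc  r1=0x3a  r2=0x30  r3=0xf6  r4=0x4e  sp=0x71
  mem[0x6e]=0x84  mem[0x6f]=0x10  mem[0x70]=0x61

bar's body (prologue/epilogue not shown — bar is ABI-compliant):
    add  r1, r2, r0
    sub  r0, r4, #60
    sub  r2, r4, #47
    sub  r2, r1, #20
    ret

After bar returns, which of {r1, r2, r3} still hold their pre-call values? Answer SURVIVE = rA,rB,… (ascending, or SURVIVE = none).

SURVIVE = r2,r3

prologue: push r0 → mem[0x70]=0xbc, sp=0x70
prologue: push r2 → mem[0x6f]=0x30, sp=0x6f
body[0] add  r1, r2, r0 → r1=0xec
body[1] sub  r0, r4, #60 → r0=0x12
body[2] sub  r2, r4, #47 → r2=0x1f
body[3] sub  r2, r1, #20 → r2=0xd8
epilogue: pop r2=0x30, sp=0x70
epilogue: pop r0=0xbc, sp=0x71
r1: caller-saved, written=True
r2: callee-saved, written=True
r3: callee-saved, written=False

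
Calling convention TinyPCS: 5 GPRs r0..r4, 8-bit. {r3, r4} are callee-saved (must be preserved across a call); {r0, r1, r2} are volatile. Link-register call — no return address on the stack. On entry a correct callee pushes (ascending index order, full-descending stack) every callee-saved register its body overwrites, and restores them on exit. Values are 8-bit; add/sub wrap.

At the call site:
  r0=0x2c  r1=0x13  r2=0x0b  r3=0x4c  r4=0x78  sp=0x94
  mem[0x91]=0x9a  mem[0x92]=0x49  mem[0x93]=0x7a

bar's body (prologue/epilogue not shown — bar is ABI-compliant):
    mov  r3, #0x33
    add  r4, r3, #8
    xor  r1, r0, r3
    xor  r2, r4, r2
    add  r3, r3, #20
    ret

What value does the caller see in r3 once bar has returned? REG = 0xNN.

REG = 0x4c

prologue: push r3 -> mem[0x93]=0x4c, sp=0x93
prologue: push r4 -> mem[0x92]=0x78, sp=0x92
body[0] mov  r3, #0x33 -> r3=0x33
body[1] add  r4, r3, #8 -> r4=0x3b
body[2] xor  r1, r0, r3 -> r1=0x1f
body[3] xor  r2, r4, r2 -> r2=0x30
body[4] add  r3, r3, #20 -> r3=0x47
epilogue: pop r4=0x78, sp=0x93
epilogue: pop r3=0x4c, sp=0x94
r3 is callee-saved -> restored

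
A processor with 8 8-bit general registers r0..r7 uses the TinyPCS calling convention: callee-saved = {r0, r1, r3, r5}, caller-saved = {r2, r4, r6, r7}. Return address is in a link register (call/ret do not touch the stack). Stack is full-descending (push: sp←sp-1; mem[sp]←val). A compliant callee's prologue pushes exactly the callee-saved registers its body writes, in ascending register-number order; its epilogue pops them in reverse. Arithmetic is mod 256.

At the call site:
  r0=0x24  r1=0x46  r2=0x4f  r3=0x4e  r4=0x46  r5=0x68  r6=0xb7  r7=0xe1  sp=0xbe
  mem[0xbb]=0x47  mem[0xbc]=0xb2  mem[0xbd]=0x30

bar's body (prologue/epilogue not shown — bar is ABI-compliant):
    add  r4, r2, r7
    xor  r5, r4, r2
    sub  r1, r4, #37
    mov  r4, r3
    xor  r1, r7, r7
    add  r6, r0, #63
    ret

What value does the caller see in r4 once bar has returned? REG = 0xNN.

REG = 0x4e

prologue: push r1 → mem[0xbd]=0x46, sp=0xbd
prologue: push r5 → mem[0xbc]=0x68, sp=0xbc
body[0] add  r4, r2, r7 → r4=0x30
body[1] xor  r5, r4, r2 → r5=0x7f
body[2] sub  r1, r4, #37 → r1=0x0b
body[3] mov  r4, r3 → r4=0x4e
body[4] xor  r1, r7, r7 → r1=0x00
body[5] add  r6, r0, #63 → r6=0x63
epilogue: pop r5=0x68, sp=0xbd
epilogue: pop r1=0x46, sp=0xbe
r4 is caller-saved → body value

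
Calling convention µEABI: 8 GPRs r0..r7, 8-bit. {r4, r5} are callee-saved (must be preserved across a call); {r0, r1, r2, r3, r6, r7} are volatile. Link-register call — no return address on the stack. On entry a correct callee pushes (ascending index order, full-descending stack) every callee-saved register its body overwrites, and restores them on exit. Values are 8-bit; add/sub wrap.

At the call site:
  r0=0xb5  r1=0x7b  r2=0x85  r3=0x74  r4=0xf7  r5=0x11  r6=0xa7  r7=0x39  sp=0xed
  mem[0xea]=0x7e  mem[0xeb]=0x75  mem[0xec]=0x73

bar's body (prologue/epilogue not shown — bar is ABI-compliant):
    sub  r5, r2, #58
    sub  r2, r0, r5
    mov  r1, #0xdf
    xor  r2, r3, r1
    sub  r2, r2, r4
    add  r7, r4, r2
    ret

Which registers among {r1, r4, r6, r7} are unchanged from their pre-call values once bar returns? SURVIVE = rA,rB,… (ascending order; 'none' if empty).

prologue: push r5 -> mem[0xec]=0x11, sp=0xec
body[0] sub  r5, r2, #58 -> r5=0x4b
body[1] sub  r2, r0, r5 -> r2=0x6a
body[2] mov  r1, #0xdf -> r1=0xdf
body[3] xor  r2, r3, r1 -> r2=0xab
body[4] sub  r2, r2, r4 -> r2=0xb4
body[5] add  r7, r4, r2 -> r7=0xab
epilogue: pop r5=0x11, sp=0xed
r1: caller-saved, written=True
r4: callee-saved, written=False
r6: caller-saved, written=False
r7: caller-saved, written=True

SURVIVE = r4,r6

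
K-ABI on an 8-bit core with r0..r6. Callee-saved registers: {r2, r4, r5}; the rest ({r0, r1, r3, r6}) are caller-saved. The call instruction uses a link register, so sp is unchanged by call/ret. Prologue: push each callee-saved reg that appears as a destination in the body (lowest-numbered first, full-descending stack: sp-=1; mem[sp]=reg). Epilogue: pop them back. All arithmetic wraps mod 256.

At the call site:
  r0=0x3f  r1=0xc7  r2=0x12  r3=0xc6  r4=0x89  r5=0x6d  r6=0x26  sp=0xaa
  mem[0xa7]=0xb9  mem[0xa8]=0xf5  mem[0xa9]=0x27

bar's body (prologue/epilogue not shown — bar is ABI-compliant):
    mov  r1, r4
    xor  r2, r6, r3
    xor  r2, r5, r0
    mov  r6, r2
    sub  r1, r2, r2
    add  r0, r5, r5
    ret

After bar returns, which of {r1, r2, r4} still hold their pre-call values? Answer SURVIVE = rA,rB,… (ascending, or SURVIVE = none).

prologue: push r2 → mem[0xa9]=0x12, sp=0xa9
body[0] mov  r1, r4 → r1=0x89
body[1] xor  r2, r6, r3 → r2=0xe0
body[2] xor  r2, r5, r0 → r2=0x52
body[3] mov  r6, r2 → r6=0x52
body[4] sub  r1, r2, r2 → r1=0x00
body[5] add  r0, r5, r5 → r0=0xda
epilogue: pop r2=0x12, sp=0xaa
r1: caller-saved, written=True
r2: callee-saved, written=True
r4: callee-saved, written=False

SURVIVE = r2,r4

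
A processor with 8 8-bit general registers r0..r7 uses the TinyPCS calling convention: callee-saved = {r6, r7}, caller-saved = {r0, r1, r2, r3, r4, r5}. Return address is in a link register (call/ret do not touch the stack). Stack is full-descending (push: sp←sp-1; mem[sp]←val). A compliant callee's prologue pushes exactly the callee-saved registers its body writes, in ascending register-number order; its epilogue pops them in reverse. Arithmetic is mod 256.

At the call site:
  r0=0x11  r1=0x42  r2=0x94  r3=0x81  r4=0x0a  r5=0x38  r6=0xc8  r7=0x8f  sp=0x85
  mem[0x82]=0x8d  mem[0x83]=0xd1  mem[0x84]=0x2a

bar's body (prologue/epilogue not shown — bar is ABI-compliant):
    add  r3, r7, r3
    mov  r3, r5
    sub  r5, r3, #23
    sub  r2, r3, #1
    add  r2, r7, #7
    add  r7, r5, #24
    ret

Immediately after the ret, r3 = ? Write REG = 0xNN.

prologue: push r7 -> mem[0x84]=0x8f, sp=0x84
body[0] add  r3, r7, r3 -> r3=0x10
body[1] mov  r3, r5 -> r3=0x38
body[2] sub  r5, r3, #23 -> r5=0x21
body[3] sub  r2, r3, #1 -> r2=0x37
body[4] add  r2, r7, #7 -> r2=0x96
body[5] add  r7, r5, #24 -> r7=0x39
epilogue: pop r7=0x8f, sp=0x85
r3 is caller-saved -> body value

REG = 0x38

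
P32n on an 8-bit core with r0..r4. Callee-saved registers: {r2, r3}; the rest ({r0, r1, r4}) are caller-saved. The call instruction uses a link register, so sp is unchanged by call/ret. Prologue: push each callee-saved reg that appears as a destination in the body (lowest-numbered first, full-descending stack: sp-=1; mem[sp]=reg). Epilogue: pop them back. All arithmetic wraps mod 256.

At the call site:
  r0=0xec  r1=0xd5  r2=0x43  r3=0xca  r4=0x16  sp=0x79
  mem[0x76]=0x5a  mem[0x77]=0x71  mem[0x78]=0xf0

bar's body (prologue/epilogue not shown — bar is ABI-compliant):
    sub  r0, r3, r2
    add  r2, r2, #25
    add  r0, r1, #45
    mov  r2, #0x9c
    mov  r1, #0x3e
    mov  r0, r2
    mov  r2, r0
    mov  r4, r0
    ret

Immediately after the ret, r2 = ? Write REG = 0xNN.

REG = 0x43

prologue: push r2 -> mem[0x78]=0x43, sp=0x78
body[0] sub  r0, r3, r2 -> r0=0x87
body[1] add  r2, r2, #25 -> r2=0x5c
body[2] add  r0, r1, #45 -> r0=0x02
body[3] mov  r2, #0x9c -> r2=0x9c
body[4] mov  r1, #0x3e -> r1=0x3e
body[5] mov  r0, r2 -> r0=0x9c
body[6] mov  r2, r0 -> r2=0x9c
body[7] mov  r4, r0 -> r4=0x9c
epilogue: pop r2=0x43, sp=0x79
r2 is callee-saved -> restored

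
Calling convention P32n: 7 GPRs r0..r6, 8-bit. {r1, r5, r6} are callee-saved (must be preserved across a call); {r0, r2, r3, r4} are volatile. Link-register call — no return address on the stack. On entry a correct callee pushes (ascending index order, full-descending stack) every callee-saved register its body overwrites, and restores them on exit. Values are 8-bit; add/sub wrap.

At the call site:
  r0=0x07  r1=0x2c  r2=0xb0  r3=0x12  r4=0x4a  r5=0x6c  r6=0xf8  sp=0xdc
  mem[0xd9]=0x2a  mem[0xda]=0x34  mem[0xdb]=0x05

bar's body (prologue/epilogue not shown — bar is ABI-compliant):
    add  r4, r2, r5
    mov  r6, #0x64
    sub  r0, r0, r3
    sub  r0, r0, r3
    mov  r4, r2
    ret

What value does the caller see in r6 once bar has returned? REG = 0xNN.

prologue: push r6 -> mem[0xdb]=0xf8, sp=0xdb
body[0] add  r4, r2, r5 -> r4=0x1c
body[1] mov  r6, #0x64 -> r6=0x64
body[2] sub  r0, r0, r3 -> r0=0xf5
body[3] sub  r0, r0, r3 -> r0=0xe3
body[4] mov  r4, r2 -> r4=0xb0
epilogue: pop r6=0xf8, sp=0xdc
r6 is callee-saved -> restored

REG = 0xf8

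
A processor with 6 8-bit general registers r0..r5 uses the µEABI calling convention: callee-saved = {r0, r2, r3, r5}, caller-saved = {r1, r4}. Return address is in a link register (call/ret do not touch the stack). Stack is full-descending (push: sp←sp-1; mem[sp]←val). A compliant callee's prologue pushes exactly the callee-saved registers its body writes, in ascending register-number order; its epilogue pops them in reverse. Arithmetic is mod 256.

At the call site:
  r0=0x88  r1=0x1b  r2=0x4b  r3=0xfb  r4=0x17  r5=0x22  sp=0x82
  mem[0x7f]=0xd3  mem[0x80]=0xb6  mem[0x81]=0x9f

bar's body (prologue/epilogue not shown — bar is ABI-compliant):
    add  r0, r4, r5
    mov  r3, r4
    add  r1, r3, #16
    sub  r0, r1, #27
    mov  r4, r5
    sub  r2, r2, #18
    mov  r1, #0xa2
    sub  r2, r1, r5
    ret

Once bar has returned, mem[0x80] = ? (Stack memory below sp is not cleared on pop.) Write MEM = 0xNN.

prologue: push r0 -> mem[0x81]=0x88, sp=0x81
prologue: push r2 -> mem[0x80]=0x4b, sp=0x80
prologue: push r3 -> mem[0x7f]=0xfb, sp=0x7f
body[0] add  r0, r4, r5 -> r0=0x39
body[1] mov  r3, r4 -> r3=0x17
body[2] add  r1, r3, #16 -> r1=0x27
body[3] sub  r0, r1, #27 -> r0=0x0c
body[4] mov  r4, r5 -> r4=0x22
body[5] sub  r2, r2, #18 -> r2=0x39
body[6] mov  r1, #0xa2 -> r1=0xa2
body[7] sub  r2, r1, r5 -> r2=0x80
epilogue: pop r3=0xfb, sp=0x80
epilogue: pop r2=0x4b, sp=0x81
epilogue: pop r0=0x88, sp=0x82
prologue pushed ['r0', 'r2', 'r3'] at ['0x81', '0x80', '0x7f']

MEM = 0x4b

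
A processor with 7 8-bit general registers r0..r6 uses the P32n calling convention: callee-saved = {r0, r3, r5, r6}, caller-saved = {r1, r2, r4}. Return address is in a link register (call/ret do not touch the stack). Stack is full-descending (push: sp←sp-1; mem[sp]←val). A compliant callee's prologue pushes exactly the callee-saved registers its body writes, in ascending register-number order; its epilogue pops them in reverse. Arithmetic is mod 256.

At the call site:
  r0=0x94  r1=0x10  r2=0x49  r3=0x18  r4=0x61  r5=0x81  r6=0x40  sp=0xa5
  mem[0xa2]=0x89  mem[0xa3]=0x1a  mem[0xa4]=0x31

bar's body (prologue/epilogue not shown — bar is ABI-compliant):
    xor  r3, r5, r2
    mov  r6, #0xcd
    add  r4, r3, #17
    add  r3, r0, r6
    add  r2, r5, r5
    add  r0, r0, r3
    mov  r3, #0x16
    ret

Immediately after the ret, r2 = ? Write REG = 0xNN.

prologue: push r0 -> mem[0xa4]=0x94, sp=0xa4
prologue: push r3 -> mem[0xa3]=0x18, sp=0xa3
prologue: push r6 -> mem[0xa2]=0x40, sp=0xa2
body[0] xor  r3, r5, r2 -> r3=0xc8
body[1] mov  r6, #0xcd -> r6=0xcd
body[2] add  r4, r3, #17 -> r4=0xd9
body[3] add  r3, r0, r6 -> r3=0x61
body[4] add  r2, r5, r5 -> r2=0x02
body[5] add  r0, r0, r3 -> r0=0xf5
body[6] mov  r3, #0x16 -> r3=0x16
epilogue: pop r6=0x40, sp=0xa3
epilogue: pop r3=0x18, sp=0xa4
epilogue: pop r0=0x94, sp=0xa5
r2 is caller-saved -> body value

REG = 0x02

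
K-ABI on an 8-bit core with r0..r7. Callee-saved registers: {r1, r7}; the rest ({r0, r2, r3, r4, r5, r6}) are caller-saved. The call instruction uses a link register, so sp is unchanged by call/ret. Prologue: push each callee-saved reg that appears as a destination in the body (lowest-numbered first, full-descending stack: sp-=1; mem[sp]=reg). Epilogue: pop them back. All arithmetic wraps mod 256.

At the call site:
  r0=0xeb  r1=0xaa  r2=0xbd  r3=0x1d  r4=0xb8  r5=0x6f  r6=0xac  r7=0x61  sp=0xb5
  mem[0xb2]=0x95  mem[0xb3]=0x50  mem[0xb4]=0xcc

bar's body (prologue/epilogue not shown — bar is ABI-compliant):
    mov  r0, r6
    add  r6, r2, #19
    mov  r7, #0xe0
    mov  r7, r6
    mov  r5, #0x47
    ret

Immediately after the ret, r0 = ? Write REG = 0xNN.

REG = 0xac

prologue: push r7 → mem[0xb4]=0x61, sp=0xb4
body[0] mov  r0, r6 → r0=0xac
body[1] add  r6, r2, #19 → r6=0xd0
body[2] mov  r7, #0xe0 → r7=0xe0
body[3] mov  r7, r6 → r7=0xd0
body[4] mov  r5, #0x47 → r5=0x47
epilogue: pop r7=0x61, sp=0xb5
r0 is caller-saved → body value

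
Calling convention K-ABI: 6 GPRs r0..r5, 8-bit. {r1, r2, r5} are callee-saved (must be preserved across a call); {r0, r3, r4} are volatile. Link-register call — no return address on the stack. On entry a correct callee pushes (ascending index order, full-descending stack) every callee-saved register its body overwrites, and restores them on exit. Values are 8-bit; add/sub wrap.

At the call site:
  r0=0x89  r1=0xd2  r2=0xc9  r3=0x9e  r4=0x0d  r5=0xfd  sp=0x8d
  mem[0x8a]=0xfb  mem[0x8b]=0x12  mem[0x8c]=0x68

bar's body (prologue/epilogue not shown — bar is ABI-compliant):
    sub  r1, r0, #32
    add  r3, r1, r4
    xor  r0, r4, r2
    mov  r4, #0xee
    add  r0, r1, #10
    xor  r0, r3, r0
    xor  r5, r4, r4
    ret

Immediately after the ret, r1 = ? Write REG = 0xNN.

prologue: push r1 → mem[0x8c]=0xd2, sp=0x8c
prologue: push r5 → mem[0x8b]=0xfd, sp=0x8b
body[0] sub  r1, r0, #32 → r1=0x69
body[1] add  r3, r1, r4 → r3=0x76
body[2] xor  r0, r4, r2 → r0=0xc4
body[3] mov  r4, #0xee → r4=0xee
body[4] add  r0, r1, #10 → r0=0x73
body[5] xor  r0, r3, r0 → r0=0x05
body[6] xor  r5, r4, r4 → r5=0x00
epilogue: pop r5=0xfd, sp=0x8c
epilogue: pop r1=0xd2, sp=0x8d
r1 is callee-saved → restored

REG = 0xd2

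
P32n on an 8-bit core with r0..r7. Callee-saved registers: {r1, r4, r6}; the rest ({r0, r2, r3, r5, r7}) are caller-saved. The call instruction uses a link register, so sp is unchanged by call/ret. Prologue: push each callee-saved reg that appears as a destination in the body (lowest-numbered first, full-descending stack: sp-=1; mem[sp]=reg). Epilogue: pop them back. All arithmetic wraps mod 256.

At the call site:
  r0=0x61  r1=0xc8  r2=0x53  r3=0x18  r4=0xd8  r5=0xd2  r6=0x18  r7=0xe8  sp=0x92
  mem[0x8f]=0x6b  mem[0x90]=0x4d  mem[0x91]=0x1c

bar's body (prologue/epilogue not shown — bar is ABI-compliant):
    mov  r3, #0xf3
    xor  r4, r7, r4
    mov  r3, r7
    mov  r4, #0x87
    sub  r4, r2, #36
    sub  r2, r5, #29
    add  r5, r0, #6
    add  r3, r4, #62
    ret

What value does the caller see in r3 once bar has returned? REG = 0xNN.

REG = 0x6d

prologue: push r4 -> mem[0x91]=0xd8, sp=0x91
body[0] mov  r3, #0xf3 -> r3=0xf3
body[1] xor  r4, r7, r4 -> r4=0x30
body[2] mov  r3, r7 -> r3=0xe8
body[3] mov  r4, #0x87 -> r4=0x87
body[4] sub  r4, r2, #36 -> r4=0x2f
body[5] sub  r2, r5, #29 -> r2=0xb5
body[6] add  r5, r0, #6 -> r5=0x67
body[7] add  r3, r4, #62 -> r3=0x6d
epilogue: pop r4=0xd8, sp=0x92
r3 is caller-saved -> body value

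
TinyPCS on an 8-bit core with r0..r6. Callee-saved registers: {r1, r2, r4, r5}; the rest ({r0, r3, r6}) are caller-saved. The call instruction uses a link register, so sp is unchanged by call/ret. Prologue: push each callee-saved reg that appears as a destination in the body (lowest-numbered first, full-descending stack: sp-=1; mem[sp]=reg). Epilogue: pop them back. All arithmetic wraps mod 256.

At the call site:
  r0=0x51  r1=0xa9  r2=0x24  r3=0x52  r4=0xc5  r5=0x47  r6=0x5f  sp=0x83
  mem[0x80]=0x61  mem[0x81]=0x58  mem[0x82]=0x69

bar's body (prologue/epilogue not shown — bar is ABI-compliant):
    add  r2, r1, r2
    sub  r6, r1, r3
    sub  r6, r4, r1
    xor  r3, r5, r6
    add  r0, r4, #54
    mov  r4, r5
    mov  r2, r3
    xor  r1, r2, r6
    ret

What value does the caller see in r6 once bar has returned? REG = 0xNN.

prologue: push r1 → mem[0x82]=0xa9, sp=0x82
prologue: push r2 → mem[0x81]=0x24, sp=0x81
prologue: push r4 → mem[0x80]=0xc5, sp=0x80
body[0] add  r2, r1, r2 → r2=0xcd
body[1] sub  r6, r1, r3 → r6=0x57
body[2] sub  r6, r4, r1 → r6=0x1c
body[3] xor  r3, r5, r6 → r3=0x5b
body[4] add  r0, r4, #54 → r0=0xfb
body[5] mov  r4, r5 → r4=0x47
body[6] mov  r2, r3 → r2=0x5b
body[7] xor  r1, r2, r6 → r1=0x47
epilogue: pop r4=0xc5, sp=0x81
epilogue: pop r2=0x24, sp=0x82
epilogue: pop r1=0xa9, sp=0x83
r6 is caller-saved → body value

REG = 0x1c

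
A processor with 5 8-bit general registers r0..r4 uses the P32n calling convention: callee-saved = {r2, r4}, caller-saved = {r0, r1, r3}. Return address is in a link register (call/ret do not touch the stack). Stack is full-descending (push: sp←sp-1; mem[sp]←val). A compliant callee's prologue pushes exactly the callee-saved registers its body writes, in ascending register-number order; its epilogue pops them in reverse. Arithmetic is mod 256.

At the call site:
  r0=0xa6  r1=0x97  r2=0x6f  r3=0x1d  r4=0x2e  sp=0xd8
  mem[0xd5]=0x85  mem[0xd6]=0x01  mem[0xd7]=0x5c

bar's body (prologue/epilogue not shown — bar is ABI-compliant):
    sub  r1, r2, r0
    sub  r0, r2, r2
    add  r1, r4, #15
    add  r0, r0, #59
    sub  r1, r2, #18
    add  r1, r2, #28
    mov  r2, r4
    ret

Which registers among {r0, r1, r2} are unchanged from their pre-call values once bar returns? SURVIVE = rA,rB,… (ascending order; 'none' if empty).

prologue: push r2 -> mem[0xd7]=0x6f, sp=0xd7
body[0] sub  r1, r2, r0 -> r1=0xc9
body[1] sub  r0, r2, r2 -> r0=0x00
body[2] add  r1, r4, #15 -> r1=0x3d
body[3] add  r0, r0, #59 -> r0=0x3b
body[4] sub  r1, r2, #18 -> r1=0x5d
body[5] add  r1, r2, #28 -> r1=0x8b
body[6] mov  r2, r4 -> r2=0x2e
epilogue: pop r2=0x6f, sp=0xd8
r0: caller-saved, written=True
r1: caller-saved, written=True
r2: callee-saved, written=True

SURVIVE = r2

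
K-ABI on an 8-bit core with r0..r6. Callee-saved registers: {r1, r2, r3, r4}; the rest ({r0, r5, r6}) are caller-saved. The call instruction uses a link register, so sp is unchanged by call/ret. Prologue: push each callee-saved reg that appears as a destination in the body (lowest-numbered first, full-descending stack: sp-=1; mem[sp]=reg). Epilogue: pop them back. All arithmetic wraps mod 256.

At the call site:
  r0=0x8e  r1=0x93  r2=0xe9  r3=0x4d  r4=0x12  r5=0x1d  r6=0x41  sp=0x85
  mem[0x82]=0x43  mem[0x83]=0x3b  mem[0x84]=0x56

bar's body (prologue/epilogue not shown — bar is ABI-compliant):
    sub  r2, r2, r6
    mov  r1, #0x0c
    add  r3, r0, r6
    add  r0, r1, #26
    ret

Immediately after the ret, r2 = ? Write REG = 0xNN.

REG = 0xe9

prologue: push r1 → mem[0x84]=0x93, sp=0x84
prologue: push r2 → mem[0x83]=0xe9, sp=0x83
prologue: push r3 → mem[0x82]=0x4d, sp=0x82
body[0] sub  r2, r2, r6 → r2=0xa8
body[1] mov  r1, #0x0c → r1=0x0c
body[2] add  r3, r0, r6 → r3=0xcf
body[3] add  r0, r1, #26 → r0=0x26
epilogue: pop r3=0x4d, sp=0x83
epilogue: pop r2=0xe9, sp=0x84
epilogue: pop r1=0x93, sp=0x85
r2 is callee-saved → restored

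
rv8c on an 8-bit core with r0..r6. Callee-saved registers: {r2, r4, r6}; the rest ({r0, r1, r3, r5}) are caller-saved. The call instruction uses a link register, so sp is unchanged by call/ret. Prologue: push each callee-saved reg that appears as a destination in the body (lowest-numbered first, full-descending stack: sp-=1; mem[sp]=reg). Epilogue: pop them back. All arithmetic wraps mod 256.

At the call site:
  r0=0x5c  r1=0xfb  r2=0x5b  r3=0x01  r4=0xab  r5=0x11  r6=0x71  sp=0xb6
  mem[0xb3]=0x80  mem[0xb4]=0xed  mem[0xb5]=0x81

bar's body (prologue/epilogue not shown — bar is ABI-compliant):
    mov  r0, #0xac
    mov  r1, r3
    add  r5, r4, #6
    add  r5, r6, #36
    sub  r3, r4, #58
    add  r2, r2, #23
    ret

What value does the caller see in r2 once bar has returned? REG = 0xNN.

REG = 0x5b

prologue: push r2 -> mem[0xb5]=0x5b, sp=0xb5
body[0] mov  r0, #0xac -> r0=0xac
body[1] mov  r1, r3 -> r1=0x01
body[2] add  r5, r4, #6 -> r5=0xb1
body[3] add  r5, r6, #36 -> r5=0x95
body[4] sub  r3, r4, #58 -> r3=0x71
body[5] add  r2, r2, #23 -> r2=0x72
epilogue: pop r2=0x5b, sp=0xb6
r2 is callee-saved -> restored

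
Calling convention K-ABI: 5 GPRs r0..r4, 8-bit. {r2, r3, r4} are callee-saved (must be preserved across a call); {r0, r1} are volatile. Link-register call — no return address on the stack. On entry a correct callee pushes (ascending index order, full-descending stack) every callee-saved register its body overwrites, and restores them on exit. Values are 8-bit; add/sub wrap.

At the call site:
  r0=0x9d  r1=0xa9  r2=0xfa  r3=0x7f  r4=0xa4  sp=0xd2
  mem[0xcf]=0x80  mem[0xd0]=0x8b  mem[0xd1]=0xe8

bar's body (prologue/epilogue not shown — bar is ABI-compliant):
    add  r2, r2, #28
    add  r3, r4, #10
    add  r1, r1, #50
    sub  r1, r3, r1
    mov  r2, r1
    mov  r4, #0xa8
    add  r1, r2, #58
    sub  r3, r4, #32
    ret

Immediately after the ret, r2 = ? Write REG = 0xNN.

prologue: push r2 → mem[0xd1]=0xfa, sp=0xd1
prologue: push r3 → mem[0xd0]=0x7f, sp=0xd0
prologue: push r4 → mem[0xcf]=0xa4, sp=0xcf
body[0] add  r2, r2, #28 → r2=0x16
body[1] add  r3, r4, #10 → r3=0xae
body[2] add  r1, r1, #50 → r1=0xdb
body[3] sub  r1, r3, r1 → r1=0xd3
body[4] mov  r2, r1 → r2=0xd3
body[5] mov  r4, #0xa8 → r4=0xa8
body[6] add  r1, r2, #58 → r1=0x0d
body[7] sub  r3, r4, #32 → r3=0x88
epilogue: pop r4=0xa4, sp=0xd0
epilogue: pop r3=0x7f, sp=0xd1
epilogue: pop r2=0xfa, sp=0xd2
r2 is callee-saved → restored

REG = 0xfa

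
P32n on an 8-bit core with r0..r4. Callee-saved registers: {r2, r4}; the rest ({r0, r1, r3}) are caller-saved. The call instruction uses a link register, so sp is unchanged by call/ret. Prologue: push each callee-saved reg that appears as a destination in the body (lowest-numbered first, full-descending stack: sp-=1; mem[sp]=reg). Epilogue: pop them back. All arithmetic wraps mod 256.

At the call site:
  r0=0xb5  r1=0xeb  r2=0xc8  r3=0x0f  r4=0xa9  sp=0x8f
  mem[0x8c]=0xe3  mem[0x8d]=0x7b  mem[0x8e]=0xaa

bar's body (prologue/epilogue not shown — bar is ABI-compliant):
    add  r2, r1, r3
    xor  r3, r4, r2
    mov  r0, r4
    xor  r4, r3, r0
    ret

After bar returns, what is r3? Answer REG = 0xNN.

prologue: push r2 → mem[0x8e]=0xc8, sp=0x8e
prologue: push r4 → mem[0x8d]=0xa9, sp=0x8d
body[0] add  r2, r1, r3 → r2=0xfa
body[1] xor  r3, r4, r2 → r3=0x53
body[2] mov  r0, r4 → r0=0xa9
body[3] xor  r4, r3, r0 → r4=0xfa
epilogue: pop r4=0xa9, sp=0x8e
epilogue: pop r2=0xc8, sp=0x8f
r3 is caller-saved → body value

REG = 0x53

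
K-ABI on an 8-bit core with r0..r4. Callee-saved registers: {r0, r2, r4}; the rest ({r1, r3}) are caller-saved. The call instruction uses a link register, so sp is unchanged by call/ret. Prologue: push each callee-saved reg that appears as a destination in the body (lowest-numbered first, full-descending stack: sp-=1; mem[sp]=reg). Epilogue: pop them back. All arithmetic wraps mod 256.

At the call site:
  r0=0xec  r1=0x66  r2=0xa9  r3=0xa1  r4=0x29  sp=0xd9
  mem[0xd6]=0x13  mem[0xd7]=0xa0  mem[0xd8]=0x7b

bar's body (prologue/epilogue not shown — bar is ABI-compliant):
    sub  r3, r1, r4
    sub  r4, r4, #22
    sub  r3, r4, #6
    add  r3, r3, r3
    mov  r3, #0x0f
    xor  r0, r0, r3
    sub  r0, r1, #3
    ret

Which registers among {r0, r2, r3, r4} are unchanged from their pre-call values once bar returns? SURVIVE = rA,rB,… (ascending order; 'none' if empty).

prologue: push r0 -> mem[0xd8]=0xec, sp=0xd8
prologue: push r4 -> mem[0xd7]=0x29, sp=0xd7
body[0] sub  r3, r1, r4 -> r3=0x3d
body[1] sub  r4, r4, #22 -> r4=0x13
body[2] sub  r3, r4, #6 -> r3=0x0d
body[3] add  r3, r3, r3 -> r3=0x1a
body[4] mov  r3, #0x0f -> r3=0x0f
body[5] xor  r0, r0, r3 -> r0=0xe3
body[6] sub  r0, r1, #3 -> r0=0x63
epilogue: pop r4=0x29, sp=0xd8
epilogue: pop r0=0xec, sp=0xd9
r0: callee-saved, written=True
r2: callee-saved, written=False
r3: caller-saved, written=True
r4: callee-saved, written=True

SURVIVE = r0,r2,r4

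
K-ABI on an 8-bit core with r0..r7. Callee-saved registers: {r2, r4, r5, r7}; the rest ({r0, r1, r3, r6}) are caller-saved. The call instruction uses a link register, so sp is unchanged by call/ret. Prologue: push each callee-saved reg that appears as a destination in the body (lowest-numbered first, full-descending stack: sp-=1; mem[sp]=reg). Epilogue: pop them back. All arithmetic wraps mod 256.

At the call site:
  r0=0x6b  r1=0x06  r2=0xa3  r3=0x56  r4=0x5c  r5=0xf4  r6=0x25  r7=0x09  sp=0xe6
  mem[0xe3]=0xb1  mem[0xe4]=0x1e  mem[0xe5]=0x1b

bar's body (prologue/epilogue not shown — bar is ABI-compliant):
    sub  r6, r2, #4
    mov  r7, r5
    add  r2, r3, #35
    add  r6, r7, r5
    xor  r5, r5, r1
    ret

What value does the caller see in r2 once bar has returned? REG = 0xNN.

prologue: push r2 -> mem[0xe5]=0xa3, sp=0xe5
prologue: push r5 -> mem[0xe4]=0xf4, sp=0xe4
prologue: push r7 -> mem[0xe3]=0x09, sp=0xe3
body[0] sub  r6, r2, #4 -> r6=0x9f
body[1] mov  r7, r5 -> r7=0xf4
body[2] add  r2, r3, #35 -> r2=0x79
body[3] add  r6, r7, r5 -> r6=0xe8
body[4] xor  r5, r5, r1 -> r5=0xf2
epilogue: pop r7=0x09, sp=0xe4
epilogue: pop r5=0xf4, sp=0xe5
epilogue: pop r2=0xa3, sp=0xe6
r2 is callee-saved -> restored

REG = 0xa3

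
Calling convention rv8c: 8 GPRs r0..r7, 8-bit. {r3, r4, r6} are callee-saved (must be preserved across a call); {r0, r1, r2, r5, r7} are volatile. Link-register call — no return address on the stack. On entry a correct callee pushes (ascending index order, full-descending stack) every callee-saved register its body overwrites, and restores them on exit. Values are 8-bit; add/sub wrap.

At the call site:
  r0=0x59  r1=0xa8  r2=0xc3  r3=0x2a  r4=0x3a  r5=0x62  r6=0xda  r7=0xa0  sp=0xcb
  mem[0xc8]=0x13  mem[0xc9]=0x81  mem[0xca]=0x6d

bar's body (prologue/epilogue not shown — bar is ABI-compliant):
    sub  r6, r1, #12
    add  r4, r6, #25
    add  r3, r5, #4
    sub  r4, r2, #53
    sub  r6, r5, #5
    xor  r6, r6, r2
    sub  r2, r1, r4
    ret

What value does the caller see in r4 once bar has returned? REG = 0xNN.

REG = 0x3a

prologue: push r3 → mem[0xca]=0x2a, sp=0xca
prologue: push r4 → mem[0xc9]=0x3a, sp=0xc9
prologue: push r6 → mem[0xc8]=0xda, sp=0xc8
body[0] sub  r6, r1, #12 → r6=0x9c
body[1] add  r4, r6, #25 → r4=0xb5
body[2] add  r3, r5, #4 → r3=0x66
body[3] sub  r4, r2, #53 → r4=0x8e
body[4] sub  r6, r5, #5 → r6=0x5d
body[5] xor  r6, r6, r2 → r6=0x9e
body[6] sub  r2, r1, r4 → r2=0x1a
epilogue: pop r6=0xda, sp=0xc9
epilogue: pop r4=0x3a, sp=0xca
epilogue: pop r3=0x2a, sp=0xcb
r4 is callee-saved → restored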